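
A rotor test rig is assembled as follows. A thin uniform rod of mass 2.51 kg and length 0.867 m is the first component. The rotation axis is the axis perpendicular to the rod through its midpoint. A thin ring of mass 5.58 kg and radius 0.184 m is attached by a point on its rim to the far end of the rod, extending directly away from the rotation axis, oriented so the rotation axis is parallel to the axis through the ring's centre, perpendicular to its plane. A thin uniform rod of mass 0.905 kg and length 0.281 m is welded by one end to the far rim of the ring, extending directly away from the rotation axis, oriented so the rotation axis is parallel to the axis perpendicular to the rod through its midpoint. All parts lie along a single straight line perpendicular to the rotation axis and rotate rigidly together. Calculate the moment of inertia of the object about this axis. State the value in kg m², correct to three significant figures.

3.28

Thin rod: I_cm = (1/12)ML² = (1/12)(2.51)(0.867)² = 0.15723 kg m²; axis through the centre, so I = 0.15723 kg m².
Thin ring: I_cm = MR² = (5.58)(0.184)² = 0.18892 kg m²; centre at d = 0.4335 + 0.184 = 0.6175 m, so the parallel axis theorem gives I = 0.18892 + (5.58)(0.6175)² = 2.3166 kg m².
Thin rod: I_cm = (1/12)ML² = (1/12)(0.905)(0.281)² = 0.005955 kg m²; centre at d = 0.4335 + 0.184 + 0.184 + 0.1405 = 0.942 m, so the parallel axis theorem gives I = 0.005955 + (0.905)(0.942)² = 0.80902 kg m².
Total I = 0.15723 + 2.3166 + 0.80902 = 3.2829 kg m².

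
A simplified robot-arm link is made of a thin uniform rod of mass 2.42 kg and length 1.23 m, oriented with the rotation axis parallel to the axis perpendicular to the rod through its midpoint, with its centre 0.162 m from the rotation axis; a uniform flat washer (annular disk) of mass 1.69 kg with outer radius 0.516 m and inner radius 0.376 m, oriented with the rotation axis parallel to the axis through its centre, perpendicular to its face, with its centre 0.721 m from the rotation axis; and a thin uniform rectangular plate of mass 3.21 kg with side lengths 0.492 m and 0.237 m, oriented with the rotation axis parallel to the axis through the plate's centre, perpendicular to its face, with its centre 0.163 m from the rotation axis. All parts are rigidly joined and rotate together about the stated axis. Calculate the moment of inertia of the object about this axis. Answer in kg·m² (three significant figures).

Thin rod: I_cm = (1/12)ML² = (1/12)(2.42)(1.23)² = 0.3051 kg·m²; centre at d = 0.162 m, so the parallel axis theorem gives I = 0.3051 + (2.42)(0.162)² = 0.36861 kg·m².
Annular disk: I_cm = (1/2)M(R²+r²) = (1/2)(1.69)[(0.516)² + (0.376)²] = 0.34445 kg·m²; centre at d = 0.721 m, so the parallel axis theorem gives I = 0.34445 + (1.69)(0.721)² = 1.223 kg·m².
Rectangular plate: I_cm = (1/12)M(a²+b²) = (1/12)(3.21)[(0.492)² + (0.237)²] = 0.079777 kg·m²; centre at d = 0.163 m, so the parallel axis theorem gives I = 0.079777 + (3.21)(0.163)² = 0.16506 kg·m².
Total I = 0.36861 + 1.223 + 0.16506 = 1.7567 kg·m².

1.76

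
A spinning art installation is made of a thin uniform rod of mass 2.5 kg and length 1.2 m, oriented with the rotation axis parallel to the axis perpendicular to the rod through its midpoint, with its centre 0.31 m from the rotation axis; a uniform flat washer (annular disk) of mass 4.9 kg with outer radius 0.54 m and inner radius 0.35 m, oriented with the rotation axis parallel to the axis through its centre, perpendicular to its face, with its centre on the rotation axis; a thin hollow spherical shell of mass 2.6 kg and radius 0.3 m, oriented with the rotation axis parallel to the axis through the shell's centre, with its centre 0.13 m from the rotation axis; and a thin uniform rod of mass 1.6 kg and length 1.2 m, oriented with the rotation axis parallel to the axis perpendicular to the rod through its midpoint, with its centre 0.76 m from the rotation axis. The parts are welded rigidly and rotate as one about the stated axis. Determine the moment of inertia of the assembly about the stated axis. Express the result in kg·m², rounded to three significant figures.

2.87

Thin rod: I_cm = (1/12)ML² = (1/12)(2.5)(1.2)² = 0.3 kg·m²; centre at d = 0.31 m, so the parallel axis theorem gives I = 0.3 + (2.5)(0.31)² = 0.54025 kg·m².
Annular disk: I_cm = (1/2)M(R²+r²) = (1/2)(4.9)[(0.54)² + (0.35)²] = 1.0145 kg·m²; axis through the centre, so I = 1.0145 kg·m².
Spherical shell: I_cm = (2/3)MR² = (2/3)(2.6)(0.3)² = 0.156 kg·m²; centre at d = 0.13 m, so the parallel axis theorem gives I = 0.156 + (2.6)(0.13)² = 0.19994 kg·m².
Thin rod: I_cm = (1/12)ML² = (1/12)(1.6)(1.2)² = 0.192 kg·m²; centre at d = 0.76 m, so the parallel axis theorem gives I = 0.192 + (1.6)(0.76)² = 1.1162 kg·m².
Total I = 0.54025 + 1.0145 + 0.19994 + 1.1162 = 2.8709 kg·m².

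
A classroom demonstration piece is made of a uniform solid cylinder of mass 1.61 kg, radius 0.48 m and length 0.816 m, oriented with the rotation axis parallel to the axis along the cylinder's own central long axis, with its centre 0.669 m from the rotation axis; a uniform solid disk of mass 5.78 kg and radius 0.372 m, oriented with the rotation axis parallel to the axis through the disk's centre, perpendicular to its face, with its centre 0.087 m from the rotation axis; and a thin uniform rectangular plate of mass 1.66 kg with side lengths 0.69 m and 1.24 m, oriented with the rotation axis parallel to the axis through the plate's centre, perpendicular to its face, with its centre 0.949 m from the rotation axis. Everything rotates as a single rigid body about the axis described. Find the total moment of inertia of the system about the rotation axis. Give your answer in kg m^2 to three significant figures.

Solid cylinder: I_cm = (1/2)MR² = (1/2)(1.61)(0.48)² = 0.18547 kg m^2; centre at d = 0.669 m, so the parallel axis theorem gives I = 0.18547 + (1.61)(0.669)² = 0.90605 kg m^2.
Solid disk: I_cm = (1/2)MR² = (1/2)(5.78)(0.372)² = 0.39993 kg m^2; centre at d = 0.087 m, so the parallel axis theorem gives I = 0.39993 + (5.78)(0.087)² = 0.44368 kg m^2.
Rectangular plate: I_cm = (1/12)M(a²+b²) = (1/12)(1.66)[(0.69)² + (1.24)²] = 0.27856 kg m^2; centre at d = 0.949 m, so the parallel axis theorem gives I = 0.27856 + (1.66)(0.949)² = 1.7736 kg m^2.
Total I = 0.90605 + 0.44368 + 1.7736 = 3.1233 kg m^2.

3.12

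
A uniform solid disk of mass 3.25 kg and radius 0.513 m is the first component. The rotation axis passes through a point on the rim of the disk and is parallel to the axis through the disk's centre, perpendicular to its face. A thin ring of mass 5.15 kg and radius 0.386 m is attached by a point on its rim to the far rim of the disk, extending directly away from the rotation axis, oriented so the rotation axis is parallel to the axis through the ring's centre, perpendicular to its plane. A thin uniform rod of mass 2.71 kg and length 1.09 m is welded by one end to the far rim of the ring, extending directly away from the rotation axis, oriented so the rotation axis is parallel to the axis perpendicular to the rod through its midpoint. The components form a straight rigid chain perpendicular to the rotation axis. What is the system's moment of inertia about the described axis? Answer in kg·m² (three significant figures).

Solid disk: I_cm = (1/2)MR² = (1/2)(3.25)(0.513)² = 0.42765 kg·m²; centre at d = 0.513 m, so I = I_cm + Md² gives I = 0.42765 + (3.25)(0.513)² = 1.2829 kg·m².
Thin ring: I_cm = MR² = (5.15)(0.386)² = 0.76733 kg·m²; centre at d = 0.513 + 0.513 + 0.386 = 1.412 m, so I = I_cm + Md² gives I = 0.76733 + (5.15)(1.412)² = 11.035 kg·m².
Thin rod: I_cm = (1/12)ML² = (1/12)(2.71)(1.09)² = 0.26831 kg·m²; centre at d = 0.513 + 0.513 + 0.386 + 0.386 + 0.545 = 2.343 m, so I = I_cm + Md² gives I = 0.26831 + (2.71)(2.343)² = 15.145 kg·m².
Total I = 1.2829 + 11.035 + 15.145 = 27.463 kg·m².

27.5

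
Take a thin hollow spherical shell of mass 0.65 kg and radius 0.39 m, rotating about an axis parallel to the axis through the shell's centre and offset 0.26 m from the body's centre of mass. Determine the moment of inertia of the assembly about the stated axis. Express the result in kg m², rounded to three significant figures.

0.110

I_cm = (2/3)MR² = (2/3)(0.65)(0.39)² = 0.06591 kg m²; centre at d = 0.26 m, so the parallel axis theorem gives I = 0.06591 + (0.65)(0.26)² = 0.10985 kg m².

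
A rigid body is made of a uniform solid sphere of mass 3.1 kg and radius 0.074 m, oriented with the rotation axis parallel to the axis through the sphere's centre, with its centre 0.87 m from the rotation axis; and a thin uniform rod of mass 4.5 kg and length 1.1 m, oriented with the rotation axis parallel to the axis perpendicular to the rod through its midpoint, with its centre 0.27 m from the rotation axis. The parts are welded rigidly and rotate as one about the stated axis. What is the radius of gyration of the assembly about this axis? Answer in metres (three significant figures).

Solid sphere: I_cm = (2/5)MR² = (2/5)(3.1)(0.074)² = 0.0067902 kg m^2; centre at d = 0.87 m, so I = I_cm + Md² gives I = 0.0067902 + (3.1)(0.87)² = 2.3532 kg m^2.
Thin rod: I_cm = (1/12)ML² = (1/12)(4.5)(1.1)² = 0.45375 kg m^2; centre at d = 0.27 m, so I = I_cm + Md² gives I = 0.45375 + (4.5)(0.27)² = 0.7818 kg m^2.
Total I = 3.135 kg m^2; total mass M = 7.6 kg.
k = √(I/M) = √(3.135/7.6) = 0.64226 m.

0.642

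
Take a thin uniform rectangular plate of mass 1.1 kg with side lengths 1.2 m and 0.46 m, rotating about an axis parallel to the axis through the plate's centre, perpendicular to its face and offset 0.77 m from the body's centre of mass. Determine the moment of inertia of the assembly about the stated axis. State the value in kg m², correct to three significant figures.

I_cm = (1/12)M(a²+b²) = (1/12)(1.1)[(1.2)² + (0.46)²] = 0.1514 kg m²; centre at d = 0.77 m, so the parallel axis theorem gives I = 0.1514 + (1.1)(0.77)² = 0.80359 kg m².

0.804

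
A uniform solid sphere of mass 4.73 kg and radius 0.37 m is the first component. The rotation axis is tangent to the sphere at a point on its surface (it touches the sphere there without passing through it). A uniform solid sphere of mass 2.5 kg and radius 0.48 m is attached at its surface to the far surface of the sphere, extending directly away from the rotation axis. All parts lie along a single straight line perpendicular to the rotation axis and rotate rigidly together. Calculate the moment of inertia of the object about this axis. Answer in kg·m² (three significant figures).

Solid sphere: I_cm = (2/5)MR² = (2/5)(4.73)(0.37)² = 0.25901 kg·m²; centre at d = 0.37 m, so I = I_cm + Md² gives I = 0.25901 + (4.73)(0.37)² = 0.90655 kg·m².
Solid sphere: I_cm = (2/5)MR² = (2/5)(2.5)(0.48)² = 0.2304 kg·m²; centre at d = 0.37 + 0.37 + 0.48 = 1.22 m, so I = I_cm + Md² gives I = 0.2304 + (2.5)(1.22)² = 3.9514 kg·m².
Total I = 0.90655 + 3.9514 = 4.858 kg·m².

4.86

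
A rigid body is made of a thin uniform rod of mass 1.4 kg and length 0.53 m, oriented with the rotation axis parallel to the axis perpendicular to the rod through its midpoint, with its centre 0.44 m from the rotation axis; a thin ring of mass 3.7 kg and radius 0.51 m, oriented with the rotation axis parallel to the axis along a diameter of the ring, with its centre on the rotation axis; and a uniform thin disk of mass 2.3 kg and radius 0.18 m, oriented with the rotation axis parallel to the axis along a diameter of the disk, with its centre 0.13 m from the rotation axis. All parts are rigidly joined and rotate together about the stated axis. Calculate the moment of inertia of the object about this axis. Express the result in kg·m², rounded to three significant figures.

0.842

Thin rod: I_cm = (1/12)ML² = (1/12)(1.4)(0.53)² = 0.032772 kg·m²; centre at d = 0.44 m, so I = I_cm + Md² gives I = 0.032772 + (1.4)(0.44)² = 0.30381 kg·m².
Thin ring: I_cm = (1/2)MR² = (1/2)(3.7)(0.51)² = 0.48119 kg·m²; axis through the centre, so I = 0.48119 kg·m².
Thin disk: I_cm = (1/4)MR² = (1/4)(2.3)(0.18)² = 0.01863 kg·m²; centre at d = 0.13 m, so I = I_cm + Md² gives I = 0.01863 + (2.3)(0.13)² = 0.0575 kg·m².
Total I = 0.30381 + 0.48119 + 0.0575 = 0.8425 kg·m².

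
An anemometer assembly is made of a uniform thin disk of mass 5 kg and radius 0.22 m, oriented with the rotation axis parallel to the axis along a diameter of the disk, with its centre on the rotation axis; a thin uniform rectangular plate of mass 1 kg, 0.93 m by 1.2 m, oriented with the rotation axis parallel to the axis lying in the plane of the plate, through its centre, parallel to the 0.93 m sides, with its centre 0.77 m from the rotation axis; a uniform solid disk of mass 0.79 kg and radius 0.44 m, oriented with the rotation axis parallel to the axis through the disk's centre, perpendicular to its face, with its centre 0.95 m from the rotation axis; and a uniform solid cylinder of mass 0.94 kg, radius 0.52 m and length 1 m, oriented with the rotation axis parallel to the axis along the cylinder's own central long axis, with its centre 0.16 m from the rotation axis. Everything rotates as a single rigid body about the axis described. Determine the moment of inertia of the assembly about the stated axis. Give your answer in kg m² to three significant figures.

Thin disk: I_cm = (1/4)MR² = (1/4)(5)(0.22)² = 0.0605 kg m²; axis through the centre, so I = 0.0605 kg m².
Rectangular plate: I_cm = (1/12)Mb² = (1/12)(1)(1.2)² = 0.12 kg m²; centre at d = 0.77 m, so the parallel axis theorem gives I = 0.12 + (1)(0.77)² = 0.7129 kg m².
Solid disk: I_cm = (1/2)MR² = (1/2)(0.79)(0.44)² = 0.076472 kg m²; centre at d = 0.95 m, so the parallel axis theorem gives I = 0.076472 + (0.79)(0.95)² = 0.78945 kg m².
Solid cylinder: I_cm = (1/2)MR² = (1/2)(0.94)(0.52)² = 0.12709 kg m²; centre at d = 0.16 m, so the parallel axis theorem gives I = 0.12709 + (0.94)(0.16)² = 0.15115 kg m².
Total I = 0.0605 + 0.7129 + 0.78945 + 0.15115 = 1.714 kg m².

1.71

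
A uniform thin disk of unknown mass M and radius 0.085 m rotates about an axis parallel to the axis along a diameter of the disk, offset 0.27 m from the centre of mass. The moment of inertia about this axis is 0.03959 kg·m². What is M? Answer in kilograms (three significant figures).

0.530

I = I_cm + Md² = (1/4)MR² + Md² = M·[0.25·(0.085)² + (0.27)²] = M·0.074706.
So M = 0.03959 / 0.074706 = 0.52994 kg.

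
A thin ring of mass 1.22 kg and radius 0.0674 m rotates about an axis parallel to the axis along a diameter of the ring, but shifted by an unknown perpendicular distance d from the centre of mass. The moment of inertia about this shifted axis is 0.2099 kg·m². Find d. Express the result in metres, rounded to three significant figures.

About the centre-of-mass axis, I_cm = (1/2)MR² = (1/2)(1.22)(0.0674)² = 0.0027711 kg·m².
Parallel axis theorem: I = I_cm + Md², so Md² = 0.2099 − 0.0027711 = 0.20713 kg·m².
d = √(0.20713 / 1.22) = 0.41204 m.

0.412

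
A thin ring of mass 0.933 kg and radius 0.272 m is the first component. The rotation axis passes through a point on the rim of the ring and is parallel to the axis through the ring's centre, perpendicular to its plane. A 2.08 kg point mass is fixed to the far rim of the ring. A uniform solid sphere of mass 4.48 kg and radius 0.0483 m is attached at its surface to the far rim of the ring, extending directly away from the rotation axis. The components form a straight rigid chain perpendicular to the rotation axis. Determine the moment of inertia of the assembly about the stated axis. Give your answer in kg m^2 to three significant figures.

Thin ring: I_cm = MR² = (0.933)(0.272)² = 0.069027 kg m^2; centre at d = 0.272 m, so I = I_cm + Md² gives I = 0.069027 + (0.933)(0.272)² = 0.13805 kg m^2.
Point mass: I_cm = 0; centre at d = 0.272 + 0.272 = 0.544 m, so I = I_cm + Md² gives I = 0 + (2.08)(0.544)² = 0.61555 kg m^2.
Solid sphere: I_cm = (2/5)MR² = (2/5)(4.48)(0.0483)² = 0.0041805 kg m^2; centre at d = 0.272 + 0.272 + 0.0483 = 0.5923 m, so I = I_cm + Md² gives I = 0.0041805 + (4.48)(0.5923)² = 1.5759 kg m^2.
Total I = 0.13805 + 0.61555 + 1.5759 = 2.3295 kg m^2.

2.33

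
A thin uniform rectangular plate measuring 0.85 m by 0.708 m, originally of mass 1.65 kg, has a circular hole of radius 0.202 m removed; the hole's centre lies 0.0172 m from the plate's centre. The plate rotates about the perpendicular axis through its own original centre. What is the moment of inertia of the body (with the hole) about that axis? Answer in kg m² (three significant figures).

Unpierced body about its centre: I₀ = (1/12)M(a²+b²) = (1/12)(1.65)[(0.85)² + (0.708)²] = 0.16827 kg m².
The removed disk has mass m = M·πr²/(ab) = (1.65)·π(0.202)²/(0.85·0.708) = 0.35147 kg (same uniform areal density).
Its moment of inertia about the rotation axis (parallel-axis theorem): I_hole = (1/2)mr² + md² = (1/2)(0.35147)(0.202)² + (0.35147)(0.0172)² = 0.0072746 kg m².
Treating the hole as negative mass, I = I₀ − I_hole = 0.16827 − 0.0072746 = 0.16099 kg m².

0.161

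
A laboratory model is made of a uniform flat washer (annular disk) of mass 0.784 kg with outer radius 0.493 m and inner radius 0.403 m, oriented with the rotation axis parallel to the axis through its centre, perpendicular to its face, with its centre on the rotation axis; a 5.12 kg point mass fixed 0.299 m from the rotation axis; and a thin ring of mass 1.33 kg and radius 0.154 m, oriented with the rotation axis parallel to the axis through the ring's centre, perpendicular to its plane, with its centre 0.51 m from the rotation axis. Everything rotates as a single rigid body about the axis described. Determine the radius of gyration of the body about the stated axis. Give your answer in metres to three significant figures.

Annular disk: I_cm = (1/2)M(R²+r²) = (1/2)(0.784)[(0.493)² + (0.403)²] = 0.15894 kg m^2; axis through the centre, so I = 0.15894 kg m^2.
Point mass: I_cm = 0; centre at d = 0.299 m, so the parallel axis theorem gives I = 0 + (5.12)(0.299)² = 0.45773 kg m^2.
Thin ring: I_cm = MR² = (1.33)(0.154)² = 0.031542 kg m^2; centre at d = 0.51 m, so the parallel axis theorem gives I = 0.031542 + (1.33)(0.51)² = 0.37748 kg m^2.
Total I = 0.99415 kg m^2; total mass M = 7.234 kg.
k = √(I/M) = √(0.99415/7.234) = 0.37071 m.

0.371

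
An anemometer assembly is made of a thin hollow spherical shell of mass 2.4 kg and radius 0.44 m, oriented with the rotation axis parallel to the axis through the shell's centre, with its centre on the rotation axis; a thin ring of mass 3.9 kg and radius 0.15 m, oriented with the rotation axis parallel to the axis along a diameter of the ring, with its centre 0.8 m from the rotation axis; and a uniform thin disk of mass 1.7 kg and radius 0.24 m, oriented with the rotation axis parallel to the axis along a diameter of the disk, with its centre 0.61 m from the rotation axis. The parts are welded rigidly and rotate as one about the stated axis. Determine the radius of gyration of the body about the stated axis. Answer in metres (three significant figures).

Spherical shell: I_cm = (2/3)MR² = (2/3)(2.4)(0.44)² = 0.30976 kg·m²; axis through the centre, so I = 0.30976 kg·m².
Thin ring: I_cm = (1/2)MR² = (1/2)(3.9)(0.15)² = 0.043875 kg·m²; centre at d = 0.8 m, so the parallel axis theorem gives I = 0.043875 + (3.9)(0.8)² = 2.5399 kg·m².
Thin disk: I_cm = (1/4)MR² = (1/4)(1.7)(0.24)² = 0.02448 kg·m²; centre at d = 0.61 m, so the parallel axis theorem gives I = 0.02448 + (1.7)(0.61)² = 0.65705 kg·m².
Total I = 3.5067 kg·m²; total mass M = 8 kg.
k = √(I/M) = √(3.5067/8) = 0.66207 m.

0.662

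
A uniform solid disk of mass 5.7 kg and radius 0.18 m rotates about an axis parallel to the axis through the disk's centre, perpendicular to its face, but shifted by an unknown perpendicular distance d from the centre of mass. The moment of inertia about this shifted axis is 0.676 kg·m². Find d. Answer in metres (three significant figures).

About the centre-of-mass axis, I_cm = (1/2)MR² = (1/2)(5.7)(0.18)² = 0.09234 kg·m².
Parallel axis theorem: I = I_cm + Md², so Md² = 0.676 − 0.09234 = 0.58366 kg·m².
d = √(0.58366 / 5.7) = 0.31999 m.

0.320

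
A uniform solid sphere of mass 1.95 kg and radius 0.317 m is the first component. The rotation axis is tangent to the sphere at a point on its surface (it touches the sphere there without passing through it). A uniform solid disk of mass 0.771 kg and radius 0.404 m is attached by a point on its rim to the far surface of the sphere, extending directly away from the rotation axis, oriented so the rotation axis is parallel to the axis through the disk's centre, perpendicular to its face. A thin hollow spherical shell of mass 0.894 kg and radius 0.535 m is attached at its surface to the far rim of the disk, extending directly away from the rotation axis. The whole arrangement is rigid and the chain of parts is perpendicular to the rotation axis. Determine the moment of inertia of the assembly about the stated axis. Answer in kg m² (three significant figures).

Solid sphere: I_cm = (2/5)MR² = (2/5)(1.95)(0.317)² = 0.078381 kg m²; centre at d = 0.317 m, so I = I_cm + Md² gives I = 0.078381 + (1.95)(0.317)² = 0.27433 kg m².
Solid disk: I_cm = (1/2)MR² = (1/2)(0.771)(0.404)² = 0.06292 kg m²; centre at d = 0.317 + 0.317 + 0.404 = 1.038 m, so I = I_cm + Md² gives I = 0.06292 + (0.771)(1.038)² = 0.89363 kg m².
Spherical shell: I_cm = (2/3)MR² = (2/3)(0.894)(0.535)² = 0.17059 kg m²; centre at d = 0.317 + 0.317 + 0.404 + 0.404 + 0.535 = 1.977 m, so I = I_cm + Md² gives I = 0.17059 + (0.894)(1.977)² = 3.6648 kg m².
Total I = 0.27433 + 0.89363 + 3.6648 = 4.8328 kg m².

4.83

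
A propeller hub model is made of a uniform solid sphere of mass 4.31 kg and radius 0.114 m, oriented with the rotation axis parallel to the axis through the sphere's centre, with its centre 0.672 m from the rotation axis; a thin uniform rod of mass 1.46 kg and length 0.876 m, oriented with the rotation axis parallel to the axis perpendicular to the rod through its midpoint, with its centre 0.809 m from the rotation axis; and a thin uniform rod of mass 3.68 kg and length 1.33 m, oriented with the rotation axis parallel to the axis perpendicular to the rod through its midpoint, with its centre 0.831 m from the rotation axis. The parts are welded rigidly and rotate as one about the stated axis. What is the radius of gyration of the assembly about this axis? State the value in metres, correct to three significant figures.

Solid sphere: I_cm = (2/5)MR² = (2/5)(4.31)(0.114)² = 0.022405 kg m^2; centre at d = 0.672 m, so I = I_cm + Md² gives I = 0.022405 + (4.31)(0.672)² = 1.9687 kg m^2.
Thin rod: I_cm = (1/12)ML² = (1/12)(1.46)(0.876)² = 0.093364 kg m^2; centre at d = 0.809 m, so I = I_cm + Md² gives I = 0.093364 + (1.46)(0.809)² = 1.0489 kg m^2.
Thin rod: I_cm = (1/12)ML² = (1/12)(3.68)(1.33)² = 0.54246 kg m^2; centre at d = 0.831 m, so I = I_cm + Md² gives I = 0.54246 + (3.68)(0.831)² = 3.0837 kg m^2.
Total I = 6.1014 kg m^2; total mass M = 9.45 kg.
k = √(I/M) = √(6.1014/9.45) = 0.80352 m.

0.804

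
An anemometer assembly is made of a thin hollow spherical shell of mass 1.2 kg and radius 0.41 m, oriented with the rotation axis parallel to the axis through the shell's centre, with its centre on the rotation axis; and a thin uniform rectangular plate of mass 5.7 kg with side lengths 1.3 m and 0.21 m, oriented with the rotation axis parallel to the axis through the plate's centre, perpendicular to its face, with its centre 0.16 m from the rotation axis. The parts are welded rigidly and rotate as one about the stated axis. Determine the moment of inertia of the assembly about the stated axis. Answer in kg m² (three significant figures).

Spherical shell: I_cm = (2/3)MR² = (2/3)(1.2)(0.41)² = 0.13448 kg m²; axis through the centre, so I = 0.13448 kg m².
Rectangular plate: I_cm = (1/12)M(a²+b²) = (1/12)(5.7)[(1.3)² + (0.21)²] = 0.8237 kg m²; centre at d = 0.16 m, so I = I_cm + Md² gives I = 0.8237 + (5.7)(0.16)² = 0.96962 kg m².
Total I = 0.13448 + 0.96962 = 1.1041 kg m².

1.10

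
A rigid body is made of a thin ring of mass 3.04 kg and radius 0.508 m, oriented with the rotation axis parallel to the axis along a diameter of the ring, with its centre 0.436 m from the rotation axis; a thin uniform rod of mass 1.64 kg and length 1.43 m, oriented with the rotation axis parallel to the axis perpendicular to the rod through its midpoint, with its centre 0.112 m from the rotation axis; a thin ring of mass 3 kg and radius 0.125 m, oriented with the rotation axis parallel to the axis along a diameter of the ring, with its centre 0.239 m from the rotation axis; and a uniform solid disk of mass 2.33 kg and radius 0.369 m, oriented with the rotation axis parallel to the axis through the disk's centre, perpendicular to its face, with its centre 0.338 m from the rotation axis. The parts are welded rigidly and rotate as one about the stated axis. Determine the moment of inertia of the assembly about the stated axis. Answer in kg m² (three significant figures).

1.89

Thin ring: I_cm = (1/2)MR² = (1/2)(3.04)(0.508)² = 0.39226 kg m²; centre at d = 0.436 m, so I = I_cm + Md² gives I = 0.39226 + (3.04)(0.436)² = 0.97015 kg m².
Thin rod: I_cm = (1/12)ML² = (1/12)(1.64)(1.43)² = 0.27947 kg m²; centre at d = 0.112 m, so I = I_cm + Md² gives I = 0.27947 + (1.64)(0.112)² = 0.30004 kg m².
Thin ring: I_cm = (1/2)MR² = (1/2)(3)(0.125)² = 0.023438 kg m²; centre at d = 0.239 m, so I = I_cm + Md² gives I = 0.023438 + (3)(0.239)² = 0.1948 kg m².
Solid disk: I_cm = (1/2)MR² = (1/2)(2.33)(0.369)² = 0.15863 kg m²; centre at d = 0.338 m, so I = I_cm + Md² gives I = 0.15863 + (2.33)(0.338)² = 0.42482 kg m².
Total I = 0.97015 + 0.30004 + 0.1948 + 0.42482 = 1.8898 kg m².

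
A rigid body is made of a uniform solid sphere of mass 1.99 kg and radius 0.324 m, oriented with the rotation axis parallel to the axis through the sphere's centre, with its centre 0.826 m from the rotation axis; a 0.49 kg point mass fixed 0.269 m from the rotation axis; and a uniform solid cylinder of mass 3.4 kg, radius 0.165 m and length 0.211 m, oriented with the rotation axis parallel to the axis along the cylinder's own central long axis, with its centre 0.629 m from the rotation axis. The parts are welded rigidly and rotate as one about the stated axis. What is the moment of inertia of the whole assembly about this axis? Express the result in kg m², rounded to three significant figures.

Solid sphere: I_cm = (2/5)MR² = (2/5)(1.99)(0.324)² = 0.083561 kg m²; centre at d = 0.826 m, so the parallel axis theorem gives I = 0.083561 + (1.99)(0.826)² = 1.4413 kg m².
Point mass: I_cm = 0; centre at d = 0.269 m, so the parallel axis theorem gives I = 0 + (0.49)(0.269)² = 0.035457 kg m².
Solid cylinder: I_cm = (1/2)MR² = (1/2)(3.4)(0.165)² = 0.046283 kg m²; centre at d = 0.629 m, so the parallel axis theorem gives I = 0.046283 + (3.4)(0.629)² = 1.3915 kg m².
Total I = 1.4413 + 0.035457 + 1.3915 = 2.8682 kg m².

2.87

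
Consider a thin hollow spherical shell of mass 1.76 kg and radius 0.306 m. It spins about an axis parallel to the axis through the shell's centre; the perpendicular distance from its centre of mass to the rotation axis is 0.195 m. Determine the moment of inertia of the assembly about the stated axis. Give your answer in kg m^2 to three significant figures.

I_cm = (2/3)MR² = (2/3)(1.76)(0.306)² = 0.10987 kg m^2; centre at d = 0.195 m, so I = I_cm + Md² gives I = 0.10987 + (1.76)(0.195)² = 0.17679 kg m^2.

0.177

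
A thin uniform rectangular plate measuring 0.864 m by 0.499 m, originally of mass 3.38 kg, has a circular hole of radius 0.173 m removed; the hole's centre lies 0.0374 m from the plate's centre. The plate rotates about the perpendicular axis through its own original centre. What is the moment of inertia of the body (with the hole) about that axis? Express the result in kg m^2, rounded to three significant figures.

Unpierced body about its centre: I₀ = (1/12)M(a²+b²) = (1/12)(3.38)[(0.864)² + (0.499)²] = 0.2804 kg m^2.
The removed disk has mass m = M·πr²/(ab) = (3.38)·π(0.173)²/(0.864·0.499) = 0.73713 kg (same uniform areal density).
Its moment of inertia about the rotation axis (parallel-axis theorem): I_hole = (1/2)mr² + md² = (1/2)(0.73713)(0.173)² + (0.73713)(0.0374)² = 0.012062 kg m^2.
Treating the hole as negative mass, I = I₀ − I_hole = 0.2804 − 0.012062 = 0.26834 kg m^2.

0.268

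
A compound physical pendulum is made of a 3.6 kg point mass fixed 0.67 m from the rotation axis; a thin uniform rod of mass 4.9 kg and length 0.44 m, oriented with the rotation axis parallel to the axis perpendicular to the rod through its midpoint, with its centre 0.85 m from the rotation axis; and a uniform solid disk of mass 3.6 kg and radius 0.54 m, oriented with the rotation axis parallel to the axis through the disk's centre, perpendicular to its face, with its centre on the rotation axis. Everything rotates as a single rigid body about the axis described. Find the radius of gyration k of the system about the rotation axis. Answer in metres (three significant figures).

Point mass: I_cm = 0; centre at d = 0.67 m, so the parallel axis theorem gives I = 0 + (3.6)(0.67)² = 1.616 kg m^2.
Thin rod: I_cm = (1/12)ML² = (1/12)(4.9)(0.44)² = 0.079053 kg m^2; centre at d = 0.85 m, so the parallel axis theorem gives I = 0.079053 + (4.9)(0.85)² = 3.6193 kg m^2.
Solid disk: I_cm = (1/2)MR² = (1/2)(3.6)(0.54)² = 0.52488 kg m^2; axis through the centre, so I = 0.52488 kg m^2.
Total I = 5.7602 kg m^2; total mass M = 12.1 kg.
k = √(I/M) = √(5.7602/12.1) = 0.68996 m.

0.690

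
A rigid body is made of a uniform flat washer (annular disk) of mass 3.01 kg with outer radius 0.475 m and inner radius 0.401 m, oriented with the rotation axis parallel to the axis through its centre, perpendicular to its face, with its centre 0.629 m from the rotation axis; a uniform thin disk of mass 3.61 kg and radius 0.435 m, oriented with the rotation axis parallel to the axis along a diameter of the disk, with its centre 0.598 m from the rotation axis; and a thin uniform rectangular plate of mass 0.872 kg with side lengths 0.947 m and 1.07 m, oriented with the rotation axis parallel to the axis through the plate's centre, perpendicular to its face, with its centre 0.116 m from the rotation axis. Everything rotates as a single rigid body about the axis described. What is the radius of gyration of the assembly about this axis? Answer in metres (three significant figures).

Annular disk: I_cm = (1/2)M(R²+r²) = (1/2)(3.01)[(0.475)² + (0.401)²] = 0.58157 kg·m²; centre at d = 0.629 m, so the parallel axis theorem gives I = 0.58157 + (3.01)(0.629)² = 1.7725 kg·m².
Thin disk: I_cm = (1/4)MR² = (1/4)(3.61)(0.435)² = 0.17078 kg·m²; centre at d = 0.598 m, so the parallel axis theorem gives I = 0.17078 + (3.61)(0.598)² = 1.4617 kg·m².
Rectangular plate: I_cm = (1/12)M(a²+b²) = (1/12)(0.872)[(0.947)² + (1.07)²] = 0.14836 kg·m²; centre at d = 0.116 m, so the parallel axis theorem gives I = 0.14836 + (0.872)(0.116)² = 0.1601 kg·m².
Total I = 3.3943 kg·m²; total mass M = 7.492 kg.
k = √(I/M) = √(3.3943/7.492) = 0.67309 m.

0.673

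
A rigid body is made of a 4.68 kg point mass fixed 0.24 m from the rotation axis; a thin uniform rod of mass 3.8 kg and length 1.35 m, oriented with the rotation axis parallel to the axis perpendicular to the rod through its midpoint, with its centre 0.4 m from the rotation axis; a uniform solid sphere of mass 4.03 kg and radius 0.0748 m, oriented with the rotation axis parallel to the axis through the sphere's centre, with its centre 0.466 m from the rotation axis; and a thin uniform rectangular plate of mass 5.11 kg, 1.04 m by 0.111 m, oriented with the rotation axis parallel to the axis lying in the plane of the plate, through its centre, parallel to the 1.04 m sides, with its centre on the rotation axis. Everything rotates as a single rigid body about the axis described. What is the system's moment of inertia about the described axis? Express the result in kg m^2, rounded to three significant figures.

Point mass: I_cm = 0; centre at d = 0.24 m, so I = I_cm + Md² gives I = 0 + (4.68)(0.24)² = 0.26957 kg m^2.
Thin rod: I_cm = (1/12)ML² = (1/12)(3.8)(1.35)² = 0.57712 kg m^2; centre at d = 0.4 m, so I = I_cm + Md² gives I = 0.57712 + (3.8)(0.4)² = 1.1851 kg m^2.
Solid sphere: I_cm = (2/5)MR² = (2/5)(4.03)(0.0748)² = 0.0090192 kg m^2; centre at d = 0.466 m, so I = I_cm + Md² gives I = 0.0090192 + (4.03)(0.466)² = 0.88416 kg m^2.
Rectangular plate: I_cm = (1/12)Mb² = (1/12)(5.11)(0.111)² = 0.0052467 kg m^2; axis through the centre, so I = 0.0052467 kg m^2.
Total I = 0.26957 + 1.1851 + 0.88416 + 0.0052467 = 2.3441 kg m^2.

2.34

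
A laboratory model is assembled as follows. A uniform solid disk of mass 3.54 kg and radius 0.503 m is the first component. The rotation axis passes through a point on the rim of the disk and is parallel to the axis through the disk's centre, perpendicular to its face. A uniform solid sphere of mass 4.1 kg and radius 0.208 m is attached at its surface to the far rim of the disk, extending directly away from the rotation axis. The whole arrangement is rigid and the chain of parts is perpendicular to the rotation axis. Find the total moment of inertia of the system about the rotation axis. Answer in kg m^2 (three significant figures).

7.46

Solid disk: I_cm = (1/2)MR² = (1/2)(3.54)(0.503)² = 0.44783 kg m^2; centre at d = 0.503 m, so the parallel axis theorem gives I = 0.44783 + (3.54)(0.503)² = 1.3435 kg m^2.
Solid sphere: I_cm = (2/5)MR² = (2/5)(4.1)(0.208)² = 0.070953 kg m^2; centre at d = 0.503 + 0.503 + 0.208 = 1.214 m, so the parallel axis theorem gives I = 0.070953 + (4.1)(1.214)² = 6.1135 kg m^2.
Total I = 1.3435 + 6.1135 = 7.457 kg m^2.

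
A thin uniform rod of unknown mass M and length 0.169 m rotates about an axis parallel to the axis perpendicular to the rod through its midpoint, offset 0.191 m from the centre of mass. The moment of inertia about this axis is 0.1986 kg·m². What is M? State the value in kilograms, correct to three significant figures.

5.11

I = I_cm + Md² = (1/12)ML² + Md² = M·[0.0833333·(0.169)² + (0.191)²] = M·0.038861.
So M = 0.1986 / 0.038861 = 5.1105 kg.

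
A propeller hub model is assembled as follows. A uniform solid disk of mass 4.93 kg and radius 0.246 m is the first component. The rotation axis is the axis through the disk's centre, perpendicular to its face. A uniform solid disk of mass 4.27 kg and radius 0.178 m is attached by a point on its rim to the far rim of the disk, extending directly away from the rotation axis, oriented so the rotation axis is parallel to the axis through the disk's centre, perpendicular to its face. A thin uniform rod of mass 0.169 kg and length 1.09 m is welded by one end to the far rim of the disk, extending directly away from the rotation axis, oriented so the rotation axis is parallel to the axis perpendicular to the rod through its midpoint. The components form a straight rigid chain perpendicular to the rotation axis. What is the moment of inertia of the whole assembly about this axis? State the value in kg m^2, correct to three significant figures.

Solid disk: I_cm = (1/2)MR² = (1/2)(4.93)(0.246)² = 0.14917 kg m^2; axis through the centre, so I = 0.14917 kg m^2.
Solid disk: I_cm = (1/2)MR² = (1/2)(4.27)(0.178)² = 0.067645 kg m^2; centre at d = 0.246 + 0.178 = 0.424 m, so the parallel axis theorem gives I = 0.067645 + (4.27)(0.424)² = 0.83529 kg m^2.
Thin rod: I_cm = (1/12)ML² = (1/12)(0.169)(1.09)² = 0.016732 kg m^2; centre at d = 0.246 + 0.178 + 0.178 + 0.545 = 1.147 m, so the parallel axis theorem gives I = 0.016732 + (0.169)(1.147)² = 0.23907 kg m^2.
Total I = 0.14917 + 0.83529 + 0.23907 = 1.2235 kg m^2.

1.22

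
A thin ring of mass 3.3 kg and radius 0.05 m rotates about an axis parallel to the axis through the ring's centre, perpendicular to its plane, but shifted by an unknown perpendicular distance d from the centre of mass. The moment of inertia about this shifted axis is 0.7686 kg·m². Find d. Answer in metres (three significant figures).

About the centre-of-mass axis, I_cm = MR² = (3.3)(0.05)² = 0.00825 kg·m².
Parallel axis theorem: I = I_cm + Md², so Md² = 0.7686 − 0.00825 = 0.76035 kg·m².
d = √(0.76035 / 3.3) = 0.48001 m.

0.480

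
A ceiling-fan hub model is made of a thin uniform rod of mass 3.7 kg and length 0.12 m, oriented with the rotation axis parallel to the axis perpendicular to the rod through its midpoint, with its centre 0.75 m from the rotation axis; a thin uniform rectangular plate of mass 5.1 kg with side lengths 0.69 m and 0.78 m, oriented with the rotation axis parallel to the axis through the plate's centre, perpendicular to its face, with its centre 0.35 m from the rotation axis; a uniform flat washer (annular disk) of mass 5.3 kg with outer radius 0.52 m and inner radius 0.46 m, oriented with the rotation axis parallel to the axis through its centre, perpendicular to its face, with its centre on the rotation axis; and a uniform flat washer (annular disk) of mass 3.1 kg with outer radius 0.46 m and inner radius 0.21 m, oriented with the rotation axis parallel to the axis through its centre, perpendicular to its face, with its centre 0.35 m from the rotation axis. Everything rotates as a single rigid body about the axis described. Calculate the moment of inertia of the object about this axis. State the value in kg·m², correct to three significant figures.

5.22

Thin rod: I_cm = (1/12)ML² = (1/12)(3.7)(0.12)² = 0.00444 kg·m²; centre at d = 0.75 m, so I = I_cm + Md² gives I = 0.00444 + (3.7)(0.75)² = 2.0857 kg·m².
Rectangular plate: I_cm = (1/12)M(a²+b²) = (1/12)(5.1)[(0.69)² + (0.78)²] = 0.46091 kg·m²; centre at d = 0.35 m, so I = I_cm + Md² gives I = 0.46091 + (5.1)(0.35)² = 1.0857 kg·m².
Annular disk: I_cm = (1/2)M(R²+r²) = (1/2)(5.3)[(0.52)² + (0.46)²] = 1.2773 kg·m²; axis through the centre, so I = 1.2773 kg·m².
Annular disk: I_cm = (1/2)M(R²+r²) = (1/2)(3.1)[(0.46)² + (0.21)²] = 0.39633 kg·m²; centre at d = 0.35 m, so I = I_cm + Md² gives I = 0.39633 + (3.1)(0.35)² = 0.77608 kg·m².
Total I = 2.0857 + 1.0857 + 1.2773 + 0.77608 = 5.2247 kg·m².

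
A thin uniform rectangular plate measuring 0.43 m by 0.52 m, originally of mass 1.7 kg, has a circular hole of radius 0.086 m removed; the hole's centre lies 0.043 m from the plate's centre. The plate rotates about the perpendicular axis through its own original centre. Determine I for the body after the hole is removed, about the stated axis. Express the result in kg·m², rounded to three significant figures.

0.0635

Unpierced body about its centre: I₀ = (1/12)M(a²+b²) = (1/12)(1.7)[(0.43)² + (0.52)²] = 0.064501 kg·m².
The removed disk has mass m = M·πr²/(ab) = (1.7)·π(0.086)²/(0.43·0.52) = 0.17665 kg (same uniform areal density).
Its moment of inertia about the rotation axis (parallel-axis theorem): I_hole = (1/2)mr² + md² = (1/2)(0.17665)(0.086)² + (0.17665)(0.043)² = 0.0009799 kg·m².
Treating the hole as negative mass, I = I₀ − I_hole = 0.064501 − 0.0009799 = 0.063521 kg·m².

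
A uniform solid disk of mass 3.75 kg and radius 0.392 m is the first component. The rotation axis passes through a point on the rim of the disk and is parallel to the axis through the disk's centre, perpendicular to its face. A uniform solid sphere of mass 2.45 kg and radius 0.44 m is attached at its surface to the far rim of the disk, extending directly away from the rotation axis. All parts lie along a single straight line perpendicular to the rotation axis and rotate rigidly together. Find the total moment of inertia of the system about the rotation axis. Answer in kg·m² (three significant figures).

Solid disk: I_cm = (1/2)MR² = (1/2)(3.75)(0.392)² = 0.28812 kg·m²; centre at d = 0.392 m, so the parallel axis theorem gives I = 0.28812 + (3.75)(0.392)² = 0.86436 kg·m².
Solid sphere: I_cm = (2/5)MR² = (2/5)(2.45)(0.44)² = 0.18973 kg·m²; centre at d = 0.392 + 0.392 + 0.44 = 1.224 m, so the parallel axis theorem gives I = 0.18973 + (2.45)(1.224)² = 3.8603 kg·m².
Total I = 0.86436 + 3.8603 = 4.7246 kg·m².

4.72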